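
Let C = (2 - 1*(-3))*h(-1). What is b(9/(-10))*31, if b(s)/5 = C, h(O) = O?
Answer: -775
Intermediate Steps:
C = -5 (C = (2 - 1*(-3))*(-1) = (2 + 3)*(-1) = 5*(-1) = -5)
b(s) = -25 (b(s) = 5*(-5) = -25)
b(9/(-10))*31 = -25*31 = -775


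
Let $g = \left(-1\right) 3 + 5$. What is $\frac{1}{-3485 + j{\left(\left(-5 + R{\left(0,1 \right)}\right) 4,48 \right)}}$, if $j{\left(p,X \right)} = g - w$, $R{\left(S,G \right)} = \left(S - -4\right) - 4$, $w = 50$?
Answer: $- \frac{1}{3533} \approx -0.00028305$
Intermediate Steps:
$R{\left(S,G \right)} = S$ ($R{\left(S,G \right)} = \left(S + 4\right) - 4 = \left(4 + S\right) - 4 = S$)
$g = 2$ ($g = -3 + 5 = 2$)
$j{\left(p,X \right)} = -48$ ($j{\left(p,X \right)} = 2 - 50 = -48$)
$\frac{1}{-3485 + j{\left(\left(-5 + R{\left(0,1 \right)}\right) 4,48 \right)}} = \frac{1}{-3485 - 48} = \frac{1}{-3533} = - \frac{1}{3533}$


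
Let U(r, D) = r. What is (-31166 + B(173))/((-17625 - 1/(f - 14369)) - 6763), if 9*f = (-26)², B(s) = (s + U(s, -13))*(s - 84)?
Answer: 47855940/3137394251 ≈ 0.015253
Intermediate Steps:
B(s) = 2*s*(-84 + s) (B(s) = (s + s)*(s - 84) = (2*s)*(-84 + s) = 2*s*(-84 + s))
f = 676/9 (f = (⅑)*(-26)² = (⅑)*676 = 676/9 ≈ 75.111)
(-31166 + B(173))/((-17625 - 1/(f - 14369)) - 6763) = (-31166 + 2*173*(-84 + 173))/((-17625 - 1/(676/9 - 14369)) - 6763) = (-31166 + 2*173*89)/((-17625 - 1/(-128645/9)) - 6763) = (-31166 + 30794)/((-17625 - 1*(-9/128645)) - 6763) = -372/((-17625 + 9/128645) - 6763) = -372/(-2267368116/128645 - 6763) = -372/(-3137394251/128645) = -372*(-128645/3137394251) = 47855940/3137394251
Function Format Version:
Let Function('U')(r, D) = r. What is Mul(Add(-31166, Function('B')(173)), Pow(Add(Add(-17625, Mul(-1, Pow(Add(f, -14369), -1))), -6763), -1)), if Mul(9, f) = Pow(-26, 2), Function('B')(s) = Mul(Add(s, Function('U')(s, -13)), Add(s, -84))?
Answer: Rational(47855940, 3137394251) ≈ 0.015253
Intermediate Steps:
Function('B')(s) = Mul(2, s, Add(-84, s)) (Function('B')(s) = Mul(Add(s, s), Add(s, -84)) = Mul(Mul(2, s), Add(-84, s)) = Mul(2, s, Add(-84, s)))
f = Rational(676, 9) (f = Mul(Rational(1, 9), Pow(-26, 2)) = Mul(Rational(1, 9), 676) = Rational(676, 9) ≈ 75.111)
Mul(Add(-31166, Function('B')(173)), Pow(Add(Add(-17625, Mul(-1, Pow(Add(f, -14369), -1))), -6763), -1)) = Mul(Add(-31166, Mul(2, 173, Add(-84, 173))), Pow(Add(Add(-17625, Mul(-1, Pow(Add(Rational(676, 9), -14369), -1))), -6763), -1)) = Mul(Add(-31166, Mul(2, 173, 89)), Pow(Add(Add(-17625, Mul(-1, Pow(Rational(-128645, 9), -1))), -6763), -1)) = Mul(Add(-31166, 30794), Pow(Add(Add(-17625, Mul(-1, Rational(-9, 128645))), -6763), -1)) = Mul(-372, Pow(Add(Add(-17625, Rational(9, 128645)), -6763), -1)) = Mul(-372, Pow(Add(Rational(-2267368116, 128645), -6763), -1)) = Mul(-372, Pow(Rational(-3137394251, 128645), -1)) = Mul(-372, Rational(-128645, 3137394251)) = Rational(47855940, 3137394251)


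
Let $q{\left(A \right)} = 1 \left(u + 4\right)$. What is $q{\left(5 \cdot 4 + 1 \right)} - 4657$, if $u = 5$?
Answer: $-4648$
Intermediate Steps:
$q{\left(A \right)} = 9$ ($q{\left(A \right)} = 1 \left(5 + 4\right) = 1 \cdot 9 = 9$)
$q{\left(5 \cdot 4 + 1 \right)} - 4657 = 9 - 4657 = -4648$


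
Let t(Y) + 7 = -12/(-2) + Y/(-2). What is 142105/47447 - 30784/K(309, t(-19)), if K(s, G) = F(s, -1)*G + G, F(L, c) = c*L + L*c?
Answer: 259515073/29274799 ≈ 8.8648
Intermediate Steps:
F(L, c) = 2*L*c (F(L, c) = L*c + L*c = 2*L*c)
t(Y) = -1 - Y/2 (t(Y) = -7 + (-12/(-2) + Y/(-2)) = -7 + (-12*(-1/2) + Y*(-1/2)) = -7 + (6 - Y/2) = -1 - Y/2)
K(s, G) = G - 2*G*s (K(s, G) = (2*s*(-1))*G + G = (-2*s)*G + G = -2*G*s + G = G - 2*G*s)
142105/47447 - 30784/K(309, t(-19)) = 142105/47447 - 30784*1/((1 - 2*309)*(-1 - 1/2*(-19))) = 142105*(1/47447) - 30784*1/((1 - 618)*(-1 + 19/2)) = 142105/47447 - 30784/((17/2)*(-617)) = 142105/47447 - 30784/(-10489/2) = 142105/47447 - 30784*(-2/10489) = 142105/47447 + 61568/10489 = 259515073/29274799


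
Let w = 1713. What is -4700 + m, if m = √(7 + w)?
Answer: -4700 + 2*√430 ≈ -4658.5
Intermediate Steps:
m = 2*√430 (m = √(7 + 1713) = √1720 = 2*√430 ≈ 41.473)
-4700 + m = -4700 + 2*√430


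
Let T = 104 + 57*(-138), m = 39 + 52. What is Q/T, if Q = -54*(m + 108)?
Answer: 5373/3881 ≈ 1.3844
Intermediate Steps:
m = 91
T = -7762 (T = 104 - 7866 = -7762)
Q = -10746 (Q = -54*(91 + 108) = -54*199 = -10746)
Q/T = -10746/(-7762) = -10746*(-1/7762) = 5373/3881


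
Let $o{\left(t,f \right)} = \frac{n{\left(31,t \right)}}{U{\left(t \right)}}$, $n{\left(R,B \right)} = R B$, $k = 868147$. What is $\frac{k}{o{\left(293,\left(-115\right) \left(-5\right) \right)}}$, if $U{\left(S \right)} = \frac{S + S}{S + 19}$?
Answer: $\frac{868147}{4836} \approx 179.52$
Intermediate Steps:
$n{\left(R,B \right)} = B R$
$U{\left(S \right)} = \frac{2 S}{19 + S}$
$o{\left(t,f \right)} = \frac{589}{2} + \frac{31 t}{2}$ ($o{\left(t,f \right)} = \frac{t 31}{2 t \frac{1}{19 + t}} = 31 t \frac{19 + t}{2 t} = \frac{589}{2} + \frac{31 t}{2}$)
$\frac{k}{o{\left(293,\left(-115\right) \left(-5\right) \right)}} = \frac{868147}{\frac{589}{2} + \frac{31}{2} \cdot 293} = \frac{868147}{\frac{589}{2} + \frac{9083}{2}} = \frac{868147}{4836}$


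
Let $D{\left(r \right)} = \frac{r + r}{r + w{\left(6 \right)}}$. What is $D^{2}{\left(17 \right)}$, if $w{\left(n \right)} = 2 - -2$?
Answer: $\frac{1156}{441} \approx 2.6213$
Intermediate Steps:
$w{\left(n \right)} = 4$ ($w{\left(n \right)} = 2 + 2 = 4$)
$D{\left(r \right)} = \frac{2 r}{4 + r}$ ($D{\left(r \right)} = \frac{r + r}{r + 4} = \frac{2 r}{4 + r}$)
$D^{2}{\left(17 \right)} = \left(2 \cdot 17 \frac{1}{4 + 17}\right)^{2} = \left(2 \cdot 17 \cdot \frac{1}{21}\right)^{2} = \left(\frac{34}{21}\right)^{2} = \frac{1156}{441}$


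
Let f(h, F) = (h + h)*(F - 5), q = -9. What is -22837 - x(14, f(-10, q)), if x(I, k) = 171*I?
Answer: -25231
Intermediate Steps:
f(h, F) = 2*h*(-5 + F) (f(h, F) = (2*h)*(-5 + F) = 2*h*(-5 + F))
-22837 - x(14, f(-10, q)) = -22837 - 171*14 = -22837 - 1*2394 = -22837 - 2394 = -25231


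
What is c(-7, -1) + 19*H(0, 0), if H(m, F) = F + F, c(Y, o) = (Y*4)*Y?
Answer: 196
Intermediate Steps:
c(Y, o) = 4*Y² (c(Y, o) = (4*Y)*Y = 4*Y²)
H(m, F) = 2*F
c(-7, -1) + 19*H(0, 0) = 4*(-7)² + 19*(2*0) = 4*49 + 19*0 = 196 + 0 = 196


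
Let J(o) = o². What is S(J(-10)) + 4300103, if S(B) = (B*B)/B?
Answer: 4300203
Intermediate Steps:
S(B) = B (S(B) = B²/B = B)
S(J(-10)) + 4300103 = (-10)² + 4300103 = 100 + 4300103 = 4300203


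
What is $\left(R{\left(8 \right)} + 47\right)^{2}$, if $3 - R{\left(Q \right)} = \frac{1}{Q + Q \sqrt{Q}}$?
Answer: $\frac{7845609}{3136} - \frac{2801 \sqrt{2}}{784} \approx 2496.7$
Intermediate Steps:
$R{\left(Q \right)} = 3 - \frac{1}{Q + Q^{\frac{3}{2}}}$ ($R{\left(Q \right)} = 3 - \frac{1}{Q + Q \sqrt{Q}} = 3 - \frac{1}{Q + Q^{\frac{3}{2}}}$)
$\left(R{\left(8 \right)} + 47\right)^{2} = \left(\frac{-1 + 3 \cdot 8 + 3 \cdot 8^{\frac{3}{2}}}{8 + 8^{\frac{3}{2}}} + 47\right)^{2} = \left(\frac{-1 + 24 + 3 \cdot 16 \sqrt{2}}{8 + 16 \sqrt{2}} + 47\right)^{2} = \left(\frac{-1 + 24 + 48 \sqrt{2}}{8 + 16 \sqrt{2}} + 47\right)^{2} = \left(\frac{23 + 48 \sqrt{2}}{8 + 16 \sqrt{2}} + 47\right)^{2} = \left(47 + \frac{23 + 48 \sqrt{2}}{8 + 16 \sqrt{2}}\right)^{2}$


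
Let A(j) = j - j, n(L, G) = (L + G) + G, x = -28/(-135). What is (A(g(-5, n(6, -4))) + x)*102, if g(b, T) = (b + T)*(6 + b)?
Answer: 952/45 ≈ 21.156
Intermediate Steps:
x = 28/135 (x = -28*(-1/135) = 28/135 ≈ 0.20741)
n(L, G) = L + 2*G (n(L, G) = (G + L) + G = L + 2*G)
g(b, T) = (6 + b)*(T + b) (g(b, T) = (T + b)*(6 + b) = (6 + b)*(T + b))
A(j) = 0
(A(g(-5, n(6, -4))) + x)*102 = (0 + 28/135)*102 = (28/135)*102 = 952/45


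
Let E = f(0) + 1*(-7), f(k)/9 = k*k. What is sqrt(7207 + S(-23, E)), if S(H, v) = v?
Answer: 60*sqrt(2) ≈ 84.853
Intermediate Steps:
f(k) = 9*k**2 (f(k) = 9*(k*k) = 9*k**2)
E = -7 (E = 9*0**2 + 1*(-7) = 9*0 - 7 = 0 - 7 = -7)
sqrt(7207 + S(-23, E)) = sqrt(7207 - 7) = sqrt(7200) = 60*sqrt(2)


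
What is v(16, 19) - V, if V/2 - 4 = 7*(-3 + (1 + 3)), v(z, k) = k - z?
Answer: -19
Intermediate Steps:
V = 22 (V = 8 + 2*(7*(-3 + (1 + 3))) = 8 + 2*(7*(-3 + 4)) = 8 + 2*(7*1) = 8 + 2*7 = 8 + 14 = 22)
v(16, 19) - V = (19 - 1*16) - 1*22 = (19 - 16) - 22 = 3 - 22 = -19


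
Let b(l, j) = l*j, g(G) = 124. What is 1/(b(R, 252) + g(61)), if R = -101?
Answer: -1/25328 ≈ -3.9482e-5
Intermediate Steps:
b(l, j) = j*l
1/(b(R, 252) + g(61)) = 1/(252*(-101) + 124) = 1/(-25452 + 124) = 1/(-25328) = -1/25328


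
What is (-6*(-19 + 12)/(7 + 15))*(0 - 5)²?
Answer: 525/11 ≈ 47.727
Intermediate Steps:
(-6*(-19 + 12)/(7 + 15))*(0 - 5)² = -(-42)/22*(-5)² = -(-42)/22*25 = -6*(-7/22)*25 = (21/11)*25 = 525/11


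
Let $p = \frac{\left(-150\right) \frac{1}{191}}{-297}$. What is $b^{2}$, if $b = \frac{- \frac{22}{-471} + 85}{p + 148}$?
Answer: $\frac{63745782284691441}{193052476783135876} \approx 0.3302$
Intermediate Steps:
$p = \frac{50}{18909}$ ($p = \left(-150\right) \frac{1}{191} \left(- \frac{1}{297}\right) = \left(- \frac{150}{191}\right) \left(- \frac{1}{297}\right) = \frac{50}{18909} \approx 0.0026442$)
$b = \frac{252479271}{439377374}$ ($b = \frac{- \frac{22}{-471} + 85}{\frac{50}{18909} + 148} = \frac{\left(-22\right) \left(- \frac{1}{471}\right) + 85}{\frac{2798582}{18909}} = \left(\frac{22}{471} + 85\right) \frac{18909}{2798582} = \frac{40057}{471} \cdot \frac{18909}{2798582} = \frac{252479271}{439377374} \approx 0.57463$)
$b^{2} = \left(\frac{252479271}{439377374}\right)^{2} = \frac{63745782284691441}{193052476783135876}$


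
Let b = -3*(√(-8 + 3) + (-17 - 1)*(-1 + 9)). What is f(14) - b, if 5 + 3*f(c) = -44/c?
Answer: -3043/7 + 3*I*√5 ≈ -434.71 + 6.7082*I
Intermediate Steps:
f(c) = -5/3 - 44/(3*c) (f(c) = -5/3 + (-44/c)/3 = -5/3 - 44/(3*c))
b = 432 - 3*I*√5 (b = -3*(√(-5) - 18*8) = -3*(I*√5 - 144) = -3*(-144 + I*√5) = 432 - 3*I*√5 ≈ 432.0 - 6.7082*I)
f(14) - b = (⅓)*(-44 - 5*14)/14 - (432 - 3*I*√5) = (⅓)*(1/14)*(-44 - 70) + (-432 + 3*I*√5) = (⅓)*(1/14)*(-114) + (-432 + 3*I*√5) = -19/7 + (-432 + 3*I*√5) = -3043/7 + 3*I*√5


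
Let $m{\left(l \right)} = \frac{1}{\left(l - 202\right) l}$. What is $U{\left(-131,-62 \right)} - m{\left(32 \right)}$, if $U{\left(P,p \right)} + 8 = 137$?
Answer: $\frac{701761}{5440} \approx 129.0$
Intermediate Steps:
$U{\left(P,p \right)} = 129$ ($U{\left(P,p \right)} = -8 + 137 = 129$)
$m{\left(l \right)} = \frac{1}{l \left(-202 + l\right)}$ ($m{\left(l \right)} = \frac{1}{\left(-202 + l\right) l} = \frac{1}{l \left(-202 + l\right)}$)
$U{\left(-131,-62 \right)} - m{\left(32 \right)} = 129 - \frac{1}{32 \left(-202 + 32\right)} = 129 - \frac{1}{32 \left(-170\right)} = 129 - \frac{1}{32} \left(- \frac{1}{170}\right) = 129 - - \frac{1}{5440} = 129 + \frac{1}{5440} = \frac{701761}{5440}$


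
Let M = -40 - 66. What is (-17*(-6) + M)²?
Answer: 16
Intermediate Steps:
M = -106
(-17*(-6) + M)² = (-17*(-6) - 106)² = (102 - 106)² = (-4)² = 16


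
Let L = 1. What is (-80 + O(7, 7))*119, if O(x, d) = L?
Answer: -9401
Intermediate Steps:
O(x, d) = 1
(-80 + O(7, 7))*119 = (-80 + 1)*119 = -79*119 = -9401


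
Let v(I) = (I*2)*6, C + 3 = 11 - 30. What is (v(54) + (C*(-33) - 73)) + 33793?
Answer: 35094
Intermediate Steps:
C = -22 (C = -3 + (11 - 30) = -3 - 19 = -22)
v(I) = 12*I (v(I) = (2*I)*6 = 12*I)
(v(54) + (C*(-33) - 73)) + 33793 = (12*54 + (-22*(-33) - 73)) + 33793 = (648 + (726 - 73)) + 33793 = (648 + 653) + 33793 = 1301 + 33793 = 35094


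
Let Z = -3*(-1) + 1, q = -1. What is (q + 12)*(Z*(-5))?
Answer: -220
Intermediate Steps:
Z = 4 (Z = 3 + 1 = 4)
(q + 12)*(Z*(-5)) = (-1 + 12)*(4*(-5)) = 11*(-20) = -220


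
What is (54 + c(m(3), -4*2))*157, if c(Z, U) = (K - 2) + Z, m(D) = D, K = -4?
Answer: 8007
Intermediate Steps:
c(Z, U) = -6 + Z (c(Z, U) = (-4 - 2) + Z = -6 + Z)
(54 + c(m(3), -4*2))*157 = (54 + (-6 + 3))*157 = (54 - 3)*157 = 51*157 = 8007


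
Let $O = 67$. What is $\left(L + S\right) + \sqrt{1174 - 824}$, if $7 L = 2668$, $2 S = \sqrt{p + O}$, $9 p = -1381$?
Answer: $\frac{2668}{7} + 5 \sqrt{14} + \frac{i \sqrt{778}}{6} \approx 399.85 + 4.6488 i$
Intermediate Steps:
$p = - \frac{1381}{9}$ ($p = \frac{1}{9} \left(-1381\right) = - \frac{1381}{9} \approx -153.44$)
$S = \frac{i \sqrt{778}}{6}$ ($S = \frac{\sqrt{- \frac{1381}{9} + 67}}{2} = \frac{\sqrt{- \frac{778}{9}}}{2} = \frac{\frac{1}{3} i \sqrt{778}}{2} = \frac{i \sqrt{778}}{6} \approx 4.6488 i$)
$L = \frac{2668}{7}$ ($L = \frac{1}{7} \cdot 2668 = \frac{2668}{7} \approx 381.14$)
$\left(L + S\right) + \sqrt{1174 - 824} = \left(\frac{2668}{7} + \frac{i \sqrt{778}}{6}\right) + \sqrt{1174 - 824} = \left(\frac{2668}{7} + \frac{i \sqrt{778}}{6}\right) + \sqrt{350} = \left(\frac{2668}{7} + \frac{i \sqrt{778}}{6}\right) + 5 \sqrt{14} = \frac{2668}{7} + 5 \sqrt{14} + \frac{i \sqrt{778}}{6}$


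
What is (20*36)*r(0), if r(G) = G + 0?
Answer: 0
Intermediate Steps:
r(G) = G
(20*36)*r(0) = (20*36)*0 = 720*0 = 0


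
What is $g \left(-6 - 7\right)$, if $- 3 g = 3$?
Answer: $13$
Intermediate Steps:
$g = -1$ ($g = \left(- \frac{1}{3}\right) 3 = -1$)
$g \left(-6 - 7\right) = - (-6 - 7) = \left(-1\right) \left(-13\right) = 13$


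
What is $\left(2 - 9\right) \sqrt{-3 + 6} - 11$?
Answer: $-11 - 7 \sqrt{3} \approx -23.124$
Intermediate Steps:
$\left(2 - 9\right) \sqrt{-3 + 6} - 11 = \left(2 - 9\right) \sqrt{3} - 11 = - 7 \sqrt{3} - 11 = -11 - 7 \sqrt{3}$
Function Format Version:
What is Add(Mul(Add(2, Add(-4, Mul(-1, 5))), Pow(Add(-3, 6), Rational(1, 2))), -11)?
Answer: Add(-11, Mul(-7, Pow(3, Rational(1, 2)))) ≈ -23.124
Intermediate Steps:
Add(Mul(Add(2, Add(-4, Mul(-1, 5))), Pow(Add(-3, 6), Rational(1, 2))), -11) = Add(Mul(Add(2, Add(-4, -5)), Pow(3, Rational(1, 2))), -11) = Add(Mul(Add(2, -9), Pow(3, Rational(1, 2))), -11) = Add(Mul(-7, Pow(3, Rational(1, 2))), -11) = Add(-11, Mul(-7, Pow(3, Rational(1, 2))))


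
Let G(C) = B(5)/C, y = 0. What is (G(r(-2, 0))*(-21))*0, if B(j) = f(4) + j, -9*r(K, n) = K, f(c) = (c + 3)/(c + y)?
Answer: 0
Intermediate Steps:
f(c) = (3 + c)/c (f(c) = (c + 3)/(c + 0) = (3 + c)/c)
r(K, n) = -K/9
B(j) = 7/4 + j (B(j) = (3 + 4)/4 + j = (¼)*7 + j = 7/4 + j)
G(C) = 27/(4*C) (G(C) = (7/4 + 5)/C = 27/(4*C))
(G(r(-2, 0))*(-21))*0 = ((27/(4*((-⅑*(-2)))))*(-21))*0 = ((27/(4*(2/9)))*(-21))*0 = (((27/4)*(9/2))*(-21))*0 = ((243/8)*(-21))*0 = -5103/8*0 = 0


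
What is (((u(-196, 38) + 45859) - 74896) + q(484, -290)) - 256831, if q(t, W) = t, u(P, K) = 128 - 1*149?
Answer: -285405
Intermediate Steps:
u(P, K) = -21 (u(P, K) = 128 - 149 = -21)
(((u(-196, 38) + 45859) - 74896) + q(484, -290)) - 256831 = (((-21 + 45859) - 74896) + 484) - 256831 = ((45838 - 74896) + 484) - 256831 = (-29058 + 484) - 256831 = -28574 - 256831 = -285405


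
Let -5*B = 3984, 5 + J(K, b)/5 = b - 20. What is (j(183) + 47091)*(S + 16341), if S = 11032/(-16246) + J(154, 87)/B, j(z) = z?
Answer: 2083181593461661/2696836 ≈ 7.7245e+8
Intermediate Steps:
J(K, b) = -125 + 5*b (J(K, b) = -25 + 5*(b - 20) = -25 + 5*(-20 + b) = -25 + (-100 + 5*b) = -125 + 5*b)
B = -3984/5 (B = -1/5*3984 = -3984/5 ≈ -796.80)
S = -17283197/16181016 (S = 11032/(-16246) + (-125 + 5*87)/(-3984/5) = 11032*(-1/16246) + (-125 + 435)*(-5/3984) = -5516/8123 + 310*(-5/3984) = -5516/8123 - 775/1992 = -17283197/16181016 ≈ -1.0681)
(j(183) + 47091)*(S + 16341) = (183 + 47091)*(-17283197/16181016 + 16341) = 47274*(264396699259/16181016) = 2083181593461661/2696836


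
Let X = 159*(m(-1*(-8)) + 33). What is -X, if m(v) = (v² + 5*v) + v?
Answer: -23055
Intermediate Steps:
m(v) = v² + 6*v
X = 23055 (X = 159*((-1*(-8))*(6 - 1*(-8)) + 33) = 159*(8*(6 + 8) + 33) = 159*(8*14 + 33) = 159*(112 + 33) = 159*145 = 23055)
-X = -1*23055 = -23055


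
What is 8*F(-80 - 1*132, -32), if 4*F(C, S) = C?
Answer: -424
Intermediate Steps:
F(C, S) = C/4
8*F(-80 - 1*132, -32) = 8*((-80 - 1*132)/4) = 8*((-80 - 132)/4) = 8*((¼)*(-212)) = 8*(-53) = -424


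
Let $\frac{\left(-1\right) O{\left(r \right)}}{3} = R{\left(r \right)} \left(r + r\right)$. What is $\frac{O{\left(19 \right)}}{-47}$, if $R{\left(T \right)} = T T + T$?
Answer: $\frac{43320}{47} \approx 921.7$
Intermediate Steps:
$R{\left(T \right)} = T + T^{2}$ ($R{\left(T \right)} = T^{2} + T = T + T^{2}$)
$O{\left(r \right)} = - 6 r^{2} \left(1 + r\right)$ ($O{\left(r \right)} = - 3 r \left(1 + r\right) \left(r + r\right) = - 3 r \left(1 + r\right) 2 r = - 3 \cdot 2 r^{2} \left(1 + r\right) = - 6 r^{2} \left(1 + r\right)$)
$\frac{O{\left(19 \right)}}{-47} = \frac{6 \cdot 19^{2} \left(-1 - 19\right)}{-47} = 6 \cdot 361 \left(-1 - 19\right) \left(- \frac{1}{47}\right) = 6 \cdot 361 \left(-20\right) \left(- \frac{1}{47}\right) = \left(-43320\right) \left(- \frac{1}{47}\right) = \frac{43320}{47}$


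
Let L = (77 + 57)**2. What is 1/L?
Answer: 1/17956 ≈ 5.5692e-5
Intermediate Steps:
L = 17956 (L = 134**2 = 17956)
1/L = 1/17956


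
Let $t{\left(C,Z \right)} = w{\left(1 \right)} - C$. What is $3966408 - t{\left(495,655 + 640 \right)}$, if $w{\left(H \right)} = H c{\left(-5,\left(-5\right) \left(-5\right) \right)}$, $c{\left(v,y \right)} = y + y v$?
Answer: $3967003$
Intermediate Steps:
$c{\left(v,y \right)} = y + v y$
$w{\left(H \right)} = - 100 H$ ($w{\left(H \right)} = H \left(-5\right) \left(-5\right) \left(1 - 5\right) = H 25 \left(-4\right) = H \left(-100\right) = - 100 H$)
$t{\left(C,Z \right)} = -100 - C$ ($t{\left(C,Z \right)} = \left(-100\right) 1 - C = -100 - C$)
$3966408 - t{\left(495,655 + 640 \right)} = 3966408 - \left(-100 - 495\right) = 3966408 - -595 = 3966408 + 595 = 3967003$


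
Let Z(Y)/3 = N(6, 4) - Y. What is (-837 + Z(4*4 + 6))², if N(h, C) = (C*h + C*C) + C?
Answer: 594441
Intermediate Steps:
N(h, C) = C + C² + C*h (N(h, C) = (C*h + C²) + C = (C² + C*h) + C = C + C² + C*h)
Z(Y) = 132 - 3*Y (Z(Y) = 3*(4*(1 + 4 + 6) - Y) = 3*(4*11 - Y) = 3*(44 - Y) = 132 - 3*Y)
(-837 + Z(4*4 + 6))² = (-837 + (132 - 3*(4*4 + 6)))² = (-837 + (132 - 3*(16 + 6)))² = (-837 + (132 - 3*22))² = (-837 + (132 - 66))² = (-837 + 66)² = (-771)² = 594441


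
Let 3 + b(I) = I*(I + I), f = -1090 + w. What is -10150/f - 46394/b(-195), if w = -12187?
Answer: 155903912/1009676019 ≈ 0.15441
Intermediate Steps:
f = -13277 (f = -1090 - 12187 = -13277)
b(I) = -3 + 2*I**2 (b(I) = -3 + I*(I + I) = -3 + I*(2*I) = -3 + 2*I**2)
-10150/f - 46394/b(-195) = -10150/(-13277) - 46394/(-3 + 2*(-195)**2) = -10150*(-1/13277) - 46394/(-3 + 2*38025) = 10150/13277 - 46394/(-3 + 76050) = 10150/13277 - 46394/76047 = 155903912/1009676019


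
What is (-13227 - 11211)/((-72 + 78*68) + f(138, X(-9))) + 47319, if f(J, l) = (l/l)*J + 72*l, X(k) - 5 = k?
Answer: 40075120/847 ≈ 47314.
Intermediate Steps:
X(k) = 5 + k
f(J, l) = J + 72*l (f(J, l) = 1*J + 72*l = J + 72*l)
(-13227 - 11211)/((-72 + 78*68) + f(138, X(-9))) + 47319 = (-13227 - 11211)/((-72 + 78*68) + (138 + 72*(5 - 9))) + 47319 = -24438/((-72 + 5304) + (138 + 72*(-4))) + 47319 = -24438/(5232 + (138 - 288)) + 47319 = -24438/(5232 - 150) + 47319 = -24438/5082 + 47319 = -24438*1/5082 + 47319 = -4073/847 + 47319 = 40075120/847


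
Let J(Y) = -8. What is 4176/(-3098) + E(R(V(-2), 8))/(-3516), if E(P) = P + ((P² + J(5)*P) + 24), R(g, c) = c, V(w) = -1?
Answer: -1847744/1361571 ≈ -1.3571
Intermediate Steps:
E(P) = 24 + P² - 7*P (E(P) = P + ((P² - 8*P) + 24) = P + (24 + P² - 8*P) = 24 + P² - 7*P)
4176/(-3098) + E(R(V(-2), 8))/(-3516) = 4176/(-3098) + (24 + 8² - 7*8)/(-3516) = 4176*(-1/3098) + (24 + 64 - 56)*(-1/3516) = -2088/1549 + 32*(-1/3516) = -2088/1549 - 8/879 = -1847744/1361571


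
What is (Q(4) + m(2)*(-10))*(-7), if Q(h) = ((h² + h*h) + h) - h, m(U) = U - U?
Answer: -224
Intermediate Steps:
m(U) = 0
Q(h) = 2*h² (Q(h) = ((h² + h²) + h) - h = (2*h² + h) - h = (h + 2*h²) - h = 2*h²)
(Q(4) + m(2)*(-10))*(-7) = (2*4² + 0*(-10))*(-7) = (2*16 + 0)*(-7) = (32 + 0)*(-7) = 32*(-7) = -224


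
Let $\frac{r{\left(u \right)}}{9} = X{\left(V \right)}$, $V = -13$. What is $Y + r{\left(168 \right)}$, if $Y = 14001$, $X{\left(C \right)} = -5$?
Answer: $13956$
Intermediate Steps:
$r{\left(u \right)} = -45$ ($r{\left(u \right)} = 9 \left(-5\right) = -45$)
$Y + r{\left(168 \right)} = 14001 - 45 = 13956$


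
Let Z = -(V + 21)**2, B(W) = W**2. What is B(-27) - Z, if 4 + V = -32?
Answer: 954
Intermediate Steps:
V = -36 (V = -4 - 32 = -36)
Z = -225 (Z = -(-36 + 21)**2 = -1*(-15)**2 = -1*225 = -225)
B(-27) - Z = (-27)**2 - 1*(-225) = 729 + 225 = 954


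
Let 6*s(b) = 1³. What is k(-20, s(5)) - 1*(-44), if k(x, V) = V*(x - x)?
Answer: 44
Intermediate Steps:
s(b) = ⅙ (s(b) = (⅙)*1³ = (⅙)*1 = ⅙)
k(x, V) = 0 (k(x, V) = V*0 = 0)
k(-20, s(5)) - 1*(-44) = 0 - 1*(-44) = 0 + 44 = 44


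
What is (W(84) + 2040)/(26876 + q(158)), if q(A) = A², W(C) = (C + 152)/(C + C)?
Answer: 85739/2177280 ≈ 0.039379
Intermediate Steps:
W(C) = (152 + C)/(2*C) (W(C) = (152 + C)/((2*C)) = (152 + C)*(1/(2*C)) = (152 + C)/(2*C))
(W(84) + 2040)/(26876 + q(158)) = ((½)*(152 + 84)/84 + 2040)/(26876 + 158²) = ((½)*(1/84)*236 + 2040)/(26876 + 24964) = (59/42 + 2040)/51840 = (85739/42)*(1/51840) = 85739/2177280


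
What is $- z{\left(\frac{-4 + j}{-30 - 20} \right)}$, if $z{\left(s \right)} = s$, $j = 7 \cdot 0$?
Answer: $- \frac{2}{25} \approx -0.08$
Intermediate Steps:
$j = 0$
$- z{\left(\frac{-4 + j}{-30 - 20} \right)} = - \frac{-4 + 0}{-30 - 20} = - \frac{-4}{-50} = - \frac{\left(-4\right) \left(-1\right)}{50} = \left(-1\right) \frac{2}{25} = - \frac{2}{25}$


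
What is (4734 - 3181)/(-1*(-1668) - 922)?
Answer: 1553/746 ≈ 2.0818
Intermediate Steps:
(4734 - 3181)/(-1*(-1668) - 922) = 1553/(1668 - 922) = 1553/746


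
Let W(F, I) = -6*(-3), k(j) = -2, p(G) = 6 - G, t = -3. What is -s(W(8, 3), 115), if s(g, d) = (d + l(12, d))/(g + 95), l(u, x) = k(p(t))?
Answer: -1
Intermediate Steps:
l(u, x) = -2
W(F, I) = 18
s(g, d) = (-2 + d)/(95 + g) (s(g, d) = (d - 2)/(g + 95) = (-2 + d)/(95 + g))
-s(W(8, 3), 115) = -(-2 + 115)/(95 + 18) = -113/113 = -1*1 = -1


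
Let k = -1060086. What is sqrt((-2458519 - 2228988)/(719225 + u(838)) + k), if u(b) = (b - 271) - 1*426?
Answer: I*sqrt(548584564426528778)/719366 ≈ 1029.6*I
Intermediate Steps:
u(b) = -697 + b (u(b) = (-271 + b) - 426 = -697 + b)
sqrt((-2458519 - 2228988)/(719225 + u(838)) + k) = sqrt((-2458519 - 2228988)/(719225 + (-697 + 838)) - 1060086) = sqrt(-4687507/(719225 + 141) - 1060086) = sqrt(-4687507/719366 - 1060086) = sqrt(-762594512983/719366) = I*sqrt(548584564426528778)/719366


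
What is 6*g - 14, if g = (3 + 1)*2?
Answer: 34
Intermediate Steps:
g = 8 (g = 4*2 = 8)
6*g - 14 = 6*8 - 14 = 48 - 14 = 34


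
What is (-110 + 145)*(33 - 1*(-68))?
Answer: 3535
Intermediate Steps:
(-110 + 145)*(33 - 1*(-68)) = 35*(33 + 68) = 35*101 = 3535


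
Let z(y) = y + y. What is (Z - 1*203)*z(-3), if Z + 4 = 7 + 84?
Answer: 696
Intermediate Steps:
z(y) = 2*y
Z = 87 (Z = -4 + (7 + 84) = -4 + 91 = 87)
(Z - 1*203)*z(-3) = (87 - 1*203)*(2*(-3)) = (87 - 203)*(-6) = -116*(-6) = 696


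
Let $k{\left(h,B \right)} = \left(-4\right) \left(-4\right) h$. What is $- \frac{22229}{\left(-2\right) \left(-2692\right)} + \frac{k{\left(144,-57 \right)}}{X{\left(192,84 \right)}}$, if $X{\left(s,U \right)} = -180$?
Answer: $- \frac{455721}{26920} \approx -16.929$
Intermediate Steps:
$k{\left(h,B \right)} = 16 h$
$- \frac{22229}{\left(-2\right) \left(-2692\right)} + \frac{k{\left(144,-57 \right)}}{X{\left(192,84 \right)}} = - \frac{22229}{\left(-2\right) \left(-2692\right)} + \frac{16 \cdot 144}{-180} = - \frac{22229}{5384} + 2304 \left(- \frac{1}{180}\right) = \left(-22229\right) \frac{1}{5384} - \frac{64}{5} = - \frac{22229}{5384} - \frac{64}{5} = - \frac{455721}{26920}$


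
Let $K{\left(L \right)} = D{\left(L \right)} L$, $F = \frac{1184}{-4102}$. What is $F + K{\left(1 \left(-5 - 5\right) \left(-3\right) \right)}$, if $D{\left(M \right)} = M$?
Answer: $\frac{1845308}{2051} \approx 899.71$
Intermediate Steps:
$F = - \frac{592}{2051}$ ($F = 1184 \left(- \frac{1}{4102}\right) = - \frac{592}{2051} \approx -0.28864$)
$K{\left(L \right)} = L^{2}$ ($K{\left(L \right)} = L L = L^{2}$)
$F + K{\left(1 \left(-5 - 5\right) \left(-3\right) \right)} = - \frac{592}{2051} + \left(1 \left(-5 - 5\right) \left(-3\right)\right)^{2} = - \frac{592}{2051} + \left(1 \left(-10\right) \left(-3\right)\right)^{2} = - \frac{592}{2051} + \left(\left(-10\right) \left(-3\right)\right)^{2} = - \frac{592}{2051} + 30^{2} = - \frac{592}{2051} + 900 = \frac{1845308}{2051}$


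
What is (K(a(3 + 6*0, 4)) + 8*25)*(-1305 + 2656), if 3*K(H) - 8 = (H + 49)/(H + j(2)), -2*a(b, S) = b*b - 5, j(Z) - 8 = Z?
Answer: 2211587/8 ≈ 2.7645e+5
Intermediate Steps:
j(Z) = 8 + Z
a(b, S) = 5/2 - b**2/2 (a(b, S) = -(b*b - 5)/2 = -(b**2 - 5)/2 = -(-5 + b**2)/2 = 5/2 - b**2/2)
K(H) = 8/3 + (49 + H)/(3*(10 + H)) (K(H) = 8/3 + ((H + 49)/(H + (8 + 2)))/3 = 8/3 + ((49 + H)/(H + 10))/3 = 8/3 + ((49 + H)/(10 + H))/3 = 8/3 + (49 + H)/(3*(10 + H)))
(K(a(3 + 6*0, 4)) + 8*25)*(-1305 + 2656) = ((43 + 3*(5/2 - (3 + 6*0)**2/2))/(10 + (5/2 - (3 + 6*0)**2/2)) + 8*25)*(-1305 + 2656) = ((43 + 3*(5/2 - (3 + 0)**2/2))/(10 + (5/2 - (3 + 0)**2/2)) + 200)*1351 = ((43 + 3*(5/2 - 1/2*3**2))/(10 + (5/2 - 1/2*3**2)) + 200)*1351 = ((43 + 3*(5/2 - 1/2*9))/(10 + (5/2 - 1/2*9)) + 200)*1351 = ((43 + 3*(5/2 - 9/2))/(10 + (5/2 - 9/2)) + 200)*1351 = ((43 + 3*(-2))/(10 - 2) + 200)*1351 = ((43 - 6)/8 + 200)*1351 = ((1/8)*37 + 200)*1351 = (37/8 + 200)*1351 = (1637/8)*1351 = 2211587/8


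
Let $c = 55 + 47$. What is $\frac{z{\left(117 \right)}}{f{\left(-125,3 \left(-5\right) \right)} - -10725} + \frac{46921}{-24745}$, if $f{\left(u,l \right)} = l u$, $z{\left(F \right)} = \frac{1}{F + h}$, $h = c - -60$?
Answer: $- \frac{673249219}{355055400} \approx -1.8962$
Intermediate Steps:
$c = 102$
$h = 162$ ($h = 102 - -60 = 102 + 60 = 162$)
$z{\left(F \right)} = \frac{1}{162 + F}$ ($z{\left(F \right)} = \frac{1}{F + 162} = \frac{1}{162 + F}$)
$\frac{z{\left(117 \right)}}{f{\left(-125,3 \left(-5\right) \right)} - -10725} + \frac{46921}{-24745} = \frac{1}{\left(162 + 117\right) \left(3 \left(-5\right) \left(-125\right) - -10725\right)} + \frac{46921}{-24745} = \frac{1}{279 \left(\left(-15\right) \left(-125\right) + 10725\right)} + 46921 \left(- \frac{1}{24745}\right) = \frac{1}{279 \left(1875 + 10725\right)} - \frac{6703}{3535} = \frac{1}{279 \cdot 12600} - \frac{6703}{3535} = \frac{1}{279} \cdot \frac{1}{12600} - \frac{6703}{3535} = \frac{1}{3515400} - \frac{6703}{3535} = - \frac{673249219}{355055400}$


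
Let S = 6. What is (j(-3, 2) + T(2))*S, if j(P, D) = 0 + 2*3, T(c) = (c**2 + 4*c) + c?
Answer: 120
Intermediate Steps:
T(c) = c**2 + 5*c
j(P, D) = 6 (j(P, D) = 0 + 6 = 6)
(j(-3, 2) + T(2))*S = (6 + 2*(5 + 2))*6 = (6 + 2*7)*6 = (6 + 14)*6 = 20*6 = 120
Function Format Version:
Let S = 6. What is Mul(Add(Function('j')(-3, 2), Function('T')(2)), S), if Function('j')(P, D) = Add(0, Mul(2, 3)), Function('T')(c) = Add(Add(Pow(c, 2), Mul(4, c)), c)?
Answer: 120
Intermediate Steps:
Function('T')(c) = Add(Pow(c, 2), Mul(5, c))
Function('j')(P, D) = 6 (Function('j')(P, D) = Add(0, 6) = 6)
Mul(Add(Function('j')(-3, 2), Function('T')(2)), S) = Mul(Add(6, Mul(2, Add(5, 2))), 6) = Mul(Add(6, Mul(2, 7)), 6) = Mul(Add(6, 14), 6) = Mul(20, 6) = 120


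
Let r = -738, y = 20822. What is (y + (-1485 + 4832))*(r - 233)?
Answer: -23468099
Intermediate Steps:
(y + (-1485 + 4832))*(r - 233) = (20822 + (-1485 + 4832))*(-738 - 233) = (20822 + 3347)*(-971) = 24169*(-971) = -23468099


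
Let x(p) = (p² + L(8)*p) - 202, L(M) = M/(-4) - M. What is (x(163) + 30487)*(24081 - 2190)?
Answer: 1208908584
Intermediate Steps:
L(M) = -5*M/4 (L(M) = M*(-¼) - M = -M/4 - M = -5*M/4)
x(p) = -202 + p² - 10*p (x(p) = (p² + (-5/4*8)*p) - 202 = (p² - 10*p) - 202 = -202 + p² - 10*p)
(x(163) + 30487)*(24081 - 2190) = ((-202 + 163² - 10*163) + 30487)*(24081 - 2190) = ((-202 + 26569 - 1630) + 30487)*21891 = (24737 + 30487)*21891 = 55224*21891 = 1208908584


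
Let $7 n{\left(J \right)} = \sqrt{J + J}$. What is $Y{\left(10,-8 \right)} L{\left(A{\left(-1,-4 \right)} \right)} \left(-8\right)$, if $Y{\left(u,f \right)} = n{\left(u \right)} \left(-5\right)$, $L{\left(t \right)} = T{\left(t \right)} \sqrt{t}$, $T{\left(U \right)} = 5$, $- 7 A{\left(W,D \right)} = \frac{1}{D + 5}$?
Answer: $\frac{400 i \sqrt{35}}{49} \approx 48.295 i$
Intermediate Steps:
$A{\left(W,D \right)} = - \frac{1}{7 \left(5 + D\right)}$ ($A{\left(W,D \right)} = - \frac{1}{7 \left(D + 5\right)} = - \frac{1}{7 \left(5 + D\right)}$)
$n{\left(J \right)} = \frac{\sqrt{2} \sqrt{J}}{7}$ ($n{\left(J \right)} = \frac{\sqrt{J + J}}{7} = \frac{\sqrt{2 J}}{7} = \frac{\sqrt{2} \sqrt{J}}{7}$)
$L{\left(t \right)} = 5 \sqrt{t}$
$Y{\left(u,f \right)} = - \frac{5 \sqrt{2} \sqrt{u}}{7}$ ($Y{\left(u,f \right)} = \frac{\sqrt{2} \sqrt{u}}{7} \left(-5\right) = - \frac{5 \sqrt{2} \sqrt{u}}{7}$)
$Y{\left(10,-8 \right)} L{\left(A{\left(-1,-4 \right)} \right)} \left(-8\right) = - \frac{5 \sqrt{2} \sqrt{10}}{7} \cdot 5 \sqrt{- \frac{1}{35 + 7 \left(-4\right)}} \left(-8\right) = - \frac{10 \sqrt{5}}{7} \cdot 5 \sqrt{- \frac{1}{35 - 28}} \left(-8\right) = - \frac{10 \sqrt{5}}{7} \cdot 5 \sqrt{- \frac{1}{7}} \left(-8\right) = - \frac{10 \sqrt{5}}{7} \cdot 5 \frac{i \sqrt{7}}{7} \left(-8\right) = - \frac{10 \sqrt{5}}{7} \frac{5 i \sqrt{7}}{7} \left(-8\right) = - \frac{50 i \sqrt{35}}{49} \left(-8\right) = \frac{400 i \sqrt{35}}{49}$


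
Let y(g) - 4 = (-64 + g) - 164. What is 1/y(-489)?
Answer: -1/713 ≈ -0.0014025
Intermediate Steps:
y(g) = -224 + g (y(g) = 4 + ((-64 + g) - 164) = 4 + (-228 + g) = -224 + g)
1/y(-489) = 1/(-224 - 489) = 1/(-713) = -1/713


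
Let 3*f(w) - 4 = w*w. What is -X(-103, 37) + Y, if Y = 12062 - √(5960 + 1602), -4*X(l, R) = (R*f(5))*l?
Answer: 34225/12 - √7562 ≈ 2765.1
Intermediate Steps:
f(w) = 4/3 + w²/3 (f(w) = 4/3 + (w*w)/3 = 4/3 + w²/3)
X(l, R) = -29*R*l/12 (X(l, R) = -R*(4/3 + (⅓)*5²)*l/4 = -R*(4/3 + (⅓)*25)*l/4 = -R*(4/3 + 25/3)*l/4 = -R*(29/3)*l/4 = -29*R/3*l/4 = -29*R*l/12)
Y = 12062 - √7562 ≈ 11975.
-X(-103, 37) + Y = -(-29)*37*(-103)/12 + (12062 - √7562) = -1*110519/12 + (12062 - √7562) = -110519/12 + (12062 - √7562) = 34225/12 - √7562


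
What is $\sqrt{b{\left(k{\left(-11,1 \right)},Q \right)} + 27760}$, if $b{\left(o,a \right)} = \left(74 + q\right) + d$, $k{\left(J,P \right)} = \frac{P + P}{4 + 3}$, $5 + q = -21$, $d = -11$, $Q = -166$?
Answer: $19 \sqrt{77} \approx 166.72$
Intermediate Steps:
$q = -26$ ($q = -5 - 21 = -26$)
$k{\left(J,P \right)} = \frac{2 P}{7}$
$b{\left(o,a \right)} = 37$ ($b{\left(o,a \right)} = \left(74 - 26\right) - 11 = 48 - 11 = 37$)
$\sqrt{b{\left(k{\left(-11,1 \right)},Q \right)} + 27760} = \sqrt{37 + 27760} = \sqrt{27797} = 19 \sqrt{77}$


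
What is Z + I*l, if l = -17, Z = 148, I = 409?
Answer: -6805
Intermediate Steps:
Z + I*l = 148 + 409*(-17) = 148 - 6953 = -6805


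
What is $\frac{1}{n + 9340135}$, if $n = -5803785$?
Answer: $\frac{1}{3536350} \approx 2.8278 \cdot 10^{-7}$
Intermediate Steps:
$\frac{1}{n + 9340135} = \frac{1}{-5803785 + 9340135} = \frac{1}{3536350}$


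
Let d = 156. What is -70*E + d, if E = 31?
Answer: -2014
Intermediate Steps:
-70*E + d = -70*31 + 156 = -2170 + 156 = -2014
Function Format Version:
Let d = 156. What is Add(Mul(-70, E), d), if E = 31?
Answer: -2014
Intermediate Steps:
Add(Mul(-70, E), d) = Add(Mul(-70, 31), 156) = Add(-2170, 156) = -2014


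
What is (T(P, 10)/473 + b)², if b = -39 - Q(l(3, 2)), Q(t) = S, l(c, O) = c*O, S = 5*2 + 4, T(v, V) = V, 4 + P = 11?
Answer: 627953481/223729 ≈ 2806.8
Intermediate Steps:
P = 7 (P = -4 + 11 = 7)
S = 14 (S = 10 + 4 = 14)
l(c, O) = O*c
Q(t) = 14
b = -53 (b = -39 - 1*14 = -39 - 14 = -53)
(T(P, 10)/473 + b)² = (10/473 - 53)² = (-25059/473)² = 627953481/223729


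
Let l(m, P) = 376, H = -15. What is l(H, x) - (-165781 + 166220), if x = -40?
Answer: -63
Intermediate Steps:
l(H, x) - (-165781 + 166220) = 376 - (-165781 + 166220) = 376 - 1*439 = 376 - 439 = -63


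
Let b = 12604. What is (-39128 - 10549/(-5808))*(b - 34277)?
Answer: 447734379625/528 ≈ 8.4798e+8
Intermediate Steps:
(-39128 - 10549/(-5808))*(b - 34277) = (-39128 - 10549/(-5808))*(12604 - 34277) = (-39128 - 10549*(-1/5808))*(-21673) = (-39128 + 959/528)*(-21673) = -20658625/528*(-21673) = 447734379625/528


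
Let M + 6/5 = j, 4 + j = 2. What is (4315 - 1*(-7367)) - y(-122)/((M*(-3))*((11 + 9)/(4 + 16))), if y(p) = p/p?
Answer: 560731/48 ≈ 11682.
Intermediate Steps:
y(p) = 1
j = -2 (j = -4 + 2 = -2)
M = -16/5 (M = -6/5 - 2 = -16/5 ≈ -3.2000)
(4315 - 1*(-7367)) - y(-122)/((M*(-3))*((11 + 9)/(4 + 16))) = (4315 - 1*(-7367)) - 1/((-16/5*(-3))*((11 + 9)/(4 + 16))) = (4315 + 7367) - 1/(48*(20/20)/5) = 11682 - 1/(48*(20*(1/20))/5) = 11682 - 1/((48/5)*1) = 11682 - 1/48/5 = 11682 - 5/48 = 560731/48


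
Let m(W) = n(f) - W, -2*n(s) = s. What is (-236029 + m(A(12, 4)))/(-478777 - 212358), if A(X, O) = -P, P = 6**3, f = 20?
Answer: 235823/691135 ≈ 0.34121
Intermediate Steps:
P = 216
A(X, O) = -216 (A(X, O) = -1*216 = -216)
n(s) = -s/2
m(W) = -10 - W (m(W) = -1/2*20 - W = -10 - W)
(-236029 + m(A(12, 4)))/(-478777 - 212358) = (-236029 + (-10 - 1*(-216)))/(-478777 - 212358) = (-236029 + (-10 + 216))/(-691135) = (-236029 + 206)*(-1/691135) = -235823*(-1/691135) = 235823/691135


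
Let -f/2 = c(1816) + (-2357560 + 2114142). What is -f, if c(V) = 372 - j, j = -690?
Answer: -484712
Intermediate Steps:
c(V) = 1062 (c(V) = 372 - 1*(-690) = 372 + 690 = 1062)
f = 484712 (f = -2*(1062 + (-2357560 + 2114142)) = -2*(1062 - 243418) = -2*(-242356) = 484712)
-f = -1*484712 = -484712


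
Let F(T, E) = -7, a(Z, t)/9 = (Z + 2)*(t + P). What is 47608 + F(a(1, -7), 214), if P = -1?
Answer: 47601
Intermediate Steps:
a(Z, t) = 9*(-1 + t)*(2 + Z) (a(Z, t) = 9*((Z + 2)*(t - 1)) = 9*((2 + Z)*(-1 + t)) = 9*((-1 + t)*(2 + Z)) = 9*(-1 + t)*(2 + Z))
47608 + F(a(1, -7), 214) = 47608 - 7 = 47601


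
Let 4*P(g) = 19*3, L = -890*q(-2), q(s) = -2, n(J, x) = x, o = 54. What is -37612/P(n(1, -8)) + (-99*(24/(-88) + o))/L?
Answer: -268100623/101460 ≈ -2642.4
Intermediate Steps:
L = 1780 (L = -890*(-2) = 1780)
P(g) = 57/4 (P(g) = (19*3)/4 = (¼)*57 = 57/4)
-37612/P(n(1, -8)) + (-99*(24/(-88) + o))/L = -37612/57/4 - 99*(24/(-88) + 54)/1780 = -37612*4/57 - 99*(24*(-1/88) + 54)*(1/1780) = -150448/57 - 99*(-3/11 + 54)*(1/1780) = -150448/57 - 99*591/11*(1/1780) = -150448/57 - 5319*1/1780 = -150448/57 - 5319/1780 = -268100623/101460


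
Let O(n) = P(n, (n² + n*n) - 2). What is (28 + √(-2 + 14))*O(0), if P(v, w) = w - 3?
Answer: -140 - 10*√3 ≈ -157.32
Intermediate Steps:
P(v, w) = -3 + w
O(n) = -5 + 2*n² (O(n) = -3 + ((n² + n*n) - 2) = -3 + ((n² + n²) - 2) = -3 + (2*n² - 2) = -3 + (-2 + 2*n²) = -5 + 2*n²)
(28 + √(-2 + 14))*O(0) = (28 + √(-2 + 14))*(-5 + 2*0²) = (28 + √12)*(-5 + 2*0) = (28 + 2*√3)*(-5 + 0) = (28 + 2*√3)*(-5) = -140 - 10*√3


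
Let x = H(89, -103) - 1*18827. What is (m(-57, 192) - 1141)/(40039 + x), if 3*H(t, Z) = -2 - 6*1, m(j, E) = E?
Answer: -2847/63628 ≈ -0.044744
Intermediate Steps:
H(t, Z) = -8/3 (H(t, Z) = (-2 - 6*1)/3 = (-2 - 6)/3 = (1/3)*(-8) = -8/3)
x = -56489/3 (x = -8/3 - 1*18827 = -8/3 - 18827 = -56489/3 ≈ -18830.)
(m(-57, 192) - 1141)/(40039 + x) = (192 - 1141)/(40039 - 56489/3) = -949/63628/3 = -949*3/63628 = -2847/63628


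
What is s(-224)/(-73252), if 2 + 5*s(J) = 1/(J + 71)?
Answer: 307/56037780 ≈ 5.4784e-6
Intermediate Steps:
s(J) = -⅖ + 1/(5*(71 + J)) (s(J) = -⅖ + 1/(5*(J + 71)) = -⅖ + 1/(5*(71 + J)))
s(-224)/(-73252) = ((-141 - 2*(-224))/(5*(71 - 224)))/(-73252) = ((⅕)*(-141 + 448)/(-153))*(-1/73252) = ((⅕)*(-1/153)*307)*(-1/73252) = -307/765*(-1/73252) = 307/56037780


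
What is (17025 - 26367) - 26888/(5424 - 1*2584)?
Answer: -3319771/355 ≈ -9351.5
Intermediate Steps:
(17025 - 26367) - 26888/(5424 - 1*2584) = -9342 - 26888/(5424 - 2584) = -9342 - 26888/2840 = -9342 - 26888*1/2840 = -9342 - 3361/355 = -3319771/355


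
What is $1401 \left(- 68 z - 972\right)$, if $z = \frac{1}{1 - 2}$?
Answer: $-1266504$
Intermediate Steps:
$z = -1$ ($z = \frac{1}{-1} = -1$)
$1401 \left(- 68 z - 972\right) = 1401 \left(\left(-68\right) \left(-1\right) - 972\right) = 1401 \left(68 - 972\right) = 1401 \left(-904\right) = -1266504$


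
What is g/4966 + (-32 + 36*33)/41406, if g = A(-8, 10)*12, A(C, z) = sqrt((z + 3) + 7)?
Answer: 578/20703 + 12*sqrt(5)/2483 ≈ 0.038725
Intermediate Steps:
A(C, z) = sqrt(10 + z) (A(C, z) = sqrt((3 + z) + 7) = sqrt(10 + z))
g = 24*sqrt(5) (g = sqrt(10 + 10)*12 = sqrt(20)*12 = (2*sqrt(5))*12 = 24*sqrt(5) ≈ 53.666)
g/4966 + (-32 + 36*33)/41406 = (24*sqrt(5))/4966 + (-32 + 36*33)/41406 = (24*sqrt(5))*(1/4966) + (-32 + 1188)*(1/41406) = 12*sqrt(5)/2483 + 1156*(1/41406) = 12*sqrt(5)/2483 + 578/20703 = 578/20703 + 12*sqrt(5)/2483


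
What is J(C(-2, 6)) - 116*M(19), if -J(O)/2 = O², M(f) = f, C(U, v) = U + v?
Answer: -2236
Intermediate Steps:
J(O) = -2*O²
J(C(-2, 6)) - 116*M(19) = -2*(-2 + 6)² - 116*19 = -2*4² - 2204 = -2*16 - 2204 = -32 - 2204 = -2236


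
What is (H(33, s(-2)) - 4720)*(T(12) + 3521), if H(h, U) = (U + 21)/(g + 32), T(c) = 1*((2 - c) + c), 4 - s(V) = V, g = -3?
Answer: -482133119/29 ≈ -1.6625e+7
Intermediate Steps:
s(V) = 4 - V
T(c) = 2 (T(c) = 1*2 = 2)
H(h, U) = 21/29 + U/29 (H(h, U) = (U + 21)/(-3 + 32) = (21 + U)/29 = (21 + U)*(1/29) = 21/29 + U/29)
(H(33, s(-2)) - 4720)*(T(12) + 3521) = ((21/29 + (4 - 1*(-2))/29) - 4720)*(2 + 3521) = ((21/29 + (4 + 2)/29) - 4720)*3523 = ((21/29 + (1/29)*6) - 4720)*3523 = ((21/29 + 6/29) - 4720)*3523 = (27/29 - 4720)*3523 = -136853/29*3523 = -482133119/29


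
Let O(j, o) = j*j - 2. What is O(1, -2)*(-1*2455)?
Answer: 2455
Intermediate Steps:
O(j, o) = -2 + j² (O(j, o) = j² - 2 = -2 + j²)
O(1, -2)*(-1*2455) = (-2 + 1²)*(-1*2455) = (-2 + 1)*(-2455) = -1*(-2455) = 2455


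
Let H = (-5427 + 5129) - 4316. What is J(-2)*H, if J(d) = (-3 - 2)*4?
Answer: 92280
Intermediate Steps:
J(d) = -20 (J(d) = -5*4 = -20)
H = -4614 (H = -298 - 4316 = -4614)
J(-2)*H = -20*(-4614) = 92280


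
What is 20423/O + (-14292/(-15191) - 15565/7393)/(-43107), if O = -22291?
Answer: -98869332217144174/107915647608641631 ≈ -0.91617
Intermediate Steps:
20423/O + (-14292/(-15191) - 15565/7393)/(-43107) = 20423/(-22291) + (-14292/(-15191) - 15565/7393)/(-43107) = 20423*(-1/22291) + (-14292*(-1/15191) - 15565*1/7393)*(-1/43107) = -20423/22291 + (14292/15191 - 15565/7393)*(-1/43107) = -20423/22291 - 130787159/112307063*(-1/43107) = -20423/22291 + 130787159/4841220564741 = -98869332217144174/107915647608641631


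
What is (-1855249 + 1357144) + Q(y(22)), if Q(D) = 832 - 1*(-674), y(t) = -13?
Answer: -496599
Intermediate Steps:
Q(D) = 1506 (Q(D) = 832 + 674 = 1506)
(-1855249 + 1357144) + Q(y(22)) = (-1855249 + 1357144) + 1506 = -498105 + 1506 = -496599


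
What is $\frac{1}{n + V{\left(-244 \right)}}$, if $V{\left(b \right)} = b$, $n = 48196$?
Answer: $\frac{1}{47952} \approx 2.0854 \cdot 10^{-5}$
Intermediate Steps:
$\frac{1}{n + V{\left(-244 \right)}} = \frac{1}{48196 - 244} = \frac{1}{47952}$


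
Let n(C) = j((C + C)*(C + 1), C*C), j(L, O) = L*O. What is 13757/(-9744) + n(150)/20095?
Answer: 1986259110617/39161136 ≈ 50720.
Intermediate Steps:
n(C) = 2*C³*(1 + C) (n(C) = ((C + C)*(C + 1))*(C*C) = ((2*C)*(1 + C))*C² = (2*C*(1 + C))*C² = 2*C³*(1 + C))
13757/(-9744) + n(150)/20095 = 13757/(-9744) + (2*150³*(1 + 150))/20095 = 13757*(-1/9744) + (2*3375000*151)*(1/20095) = -13757/9744 + 1019250000*(1/20095) = -13757/9744 + 203850000/4019 = 1986259110617/39161136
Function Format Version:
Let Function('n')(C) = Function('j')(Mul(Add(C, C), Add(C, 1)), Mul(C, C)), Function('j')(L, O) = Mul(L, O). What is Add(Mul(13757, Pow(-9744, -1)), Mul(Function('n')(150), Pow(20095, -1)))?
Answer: Rational(1986259110617, 39161136) ≈ 50720.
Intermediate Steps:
Function('n')(C) = Mul(2, Pow(C, 3), Add(1, C)) (Function('n')(C) = Mul(Mul(Add(C, C), Add(C, 1)), Mul(C, C)) = Mul(Mul(Mul(2, C), Add(1, C)), Pow(C, 2)) = Mul(Mul(2, C, Add(1, C)), Pow(C, 2)) = Mul(2, Pow(C, 3), Add(1, C)))
Add(Mul(13757, Pow(-9744, -1)), Mul(Function('n')(150), Pow(20095, -1))) = Add(Mul(13757, Pow(-9744, -1)), Mul(Mul(2, Pow(150, 3), Add(1, 150)), Pow(20095, -1))) = Add(Mul(13757, Rational(-1, 9744)), Mul(Mul(2, 3375000, 151), Rational(1, 20095))) = Add(Rational(-13757, 9744), Mul(1019250000, Rational(1, 20095))) = Add(Rational(-13757, 9744), Rational(203850000, 4019)) = Rational(1986259110617, 39161136)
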